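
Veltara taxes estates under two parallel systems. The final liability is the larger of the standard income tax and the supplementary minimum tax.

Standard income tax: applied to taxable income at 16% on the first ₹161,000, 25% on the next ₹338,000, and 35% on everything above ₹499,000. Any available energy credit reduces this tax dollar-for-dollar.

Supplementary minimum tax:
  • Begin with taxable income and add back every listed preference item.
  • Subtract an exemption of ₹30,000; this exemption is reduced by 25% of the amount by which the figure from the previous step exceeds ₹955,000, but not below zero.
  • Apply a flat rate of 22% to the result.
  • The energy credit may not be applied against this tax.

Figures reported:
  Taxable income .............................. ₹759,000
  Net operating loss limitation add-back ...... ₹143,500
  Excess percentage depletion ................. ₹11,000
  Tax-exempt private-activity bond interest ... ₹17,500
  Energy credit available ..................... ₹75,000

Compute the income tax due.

Standard income tax:
  ₹161,000 × 16% = ₹25,760
  ₹338,000 × 25% = ₹84,500
  ₹260,000 × 35% = ₹91,000
  → ₹201,260
  Less energy credit ₹75,000 → ₹126,260

Supplementary minimum tax:
  Adjusted income: ₹759,000 + ₹143,500 + ₹11,000 + ₹17,500 = ₹931,000
  Exemption: ₹931,000 ≤ ₹955,000, so full ₹30,000 applies
  Base: ₹931,000 − ₹30,000 = ₹901,000
  ₹901,000 × 22% = ₹198,220

₹198,220 > ₹126,260, so the supplementary minimum tax is the binding amount.

₹198,220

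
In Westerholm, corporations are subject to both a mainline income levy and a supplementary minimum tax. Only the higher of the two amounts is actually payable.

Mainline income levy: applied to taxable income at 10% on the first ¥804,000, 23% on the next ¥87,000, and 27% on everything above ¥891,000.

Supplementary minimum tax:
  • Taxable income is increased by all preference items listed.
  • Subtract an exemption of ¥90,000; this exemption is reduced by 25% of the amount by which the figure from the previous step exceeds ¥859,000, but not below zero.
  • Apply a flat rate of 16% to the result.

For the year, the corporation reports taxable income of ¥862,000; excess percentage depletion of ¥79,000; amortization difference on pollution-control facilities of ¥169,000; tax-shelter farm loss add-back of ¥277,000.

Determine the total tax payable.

Supplementary minimum tax:
  Adjusted income: ¥862,000 + ¥79,000 + ¥169,000 + ¥277,000 = ¥1,387,000
  Exemption: 25% × (¥1,387,000 − ¥859,000) = ¥132,000 ≥ ¥90,000, so the exemption is fully phased out
  Base: ¥1,387,000 − ¥0 = ¥1,387,000
  ¥1,387,000 × 16% = ¥221,920

Mainline income levy:
  ¥804,000 × 10% = ¥80,400
  ¥58,000 × 23% = ¥13,340
  → ¥93,740

¥221,920 > ¥93,740, so the supplementary minimum tax is the binding amount.

¥221,920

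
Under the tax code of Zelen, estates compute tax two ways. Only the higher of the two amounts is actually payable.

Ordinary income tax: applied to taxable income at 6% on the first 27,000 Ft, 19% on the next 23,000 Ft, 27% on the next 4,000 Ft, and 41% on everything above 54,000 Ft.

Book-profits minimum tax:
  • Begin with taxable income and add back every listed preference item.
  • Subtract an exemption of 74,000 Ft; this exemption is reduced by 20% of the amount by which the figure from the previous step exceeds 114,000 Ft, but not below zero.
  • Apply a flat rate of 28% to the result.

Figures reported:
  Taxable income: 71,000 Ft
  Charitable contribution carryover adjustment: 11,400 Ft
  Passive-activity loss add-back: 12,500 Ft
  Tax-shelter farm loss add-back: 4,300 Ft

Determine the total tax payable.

Book-profits minimum tax:
  Adjusted income: 71,000 Ft + 11,400 Ft + 12,500 Ft + 4,300 Ft = 99,200 Ft
  Exemption: 99,200 Ft ≤ 114,000 Ft, so full 74,000 Ft applies
  Base: 99,200 Ft − 74,000 Ft = 25,200 Ft
  25,200 Ft × 28% = 7,056 Ft

Ordinary income tax:
  27,000 Ft × 6% = 1,620 Ft
  23,000 Ft × 19% = 4,370 Ft
  4,000 Ft × 27% = 1,080 Ft
  17,000 Ft × 41% = 6,970 Ft
  → 14,040 Ft

14,040 Ft > 7,056 Ft, so the ordinary income tax governs.

14,040 Ft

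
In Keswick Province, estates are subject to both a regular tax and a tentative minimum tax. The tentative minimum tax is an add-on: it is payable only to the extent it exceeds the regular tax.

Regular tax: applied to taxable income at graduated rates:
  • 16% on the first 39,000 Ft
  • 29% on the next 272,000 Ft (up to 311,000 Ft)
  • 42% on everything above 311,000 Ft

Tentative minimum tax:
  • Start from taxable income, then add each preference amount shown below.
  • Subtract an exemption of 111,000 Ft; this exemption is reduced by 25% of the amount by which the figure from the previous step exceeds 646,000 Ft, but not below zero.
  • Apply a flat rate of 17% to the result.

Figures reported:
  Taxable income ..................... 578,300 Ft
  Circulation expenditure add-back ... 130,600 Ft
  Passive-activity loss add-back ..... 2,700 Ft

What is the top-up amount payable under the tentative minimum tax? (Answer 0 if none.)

0 Ft

Regular tax:
  39,000 Ft × 16% = 6,240 Ft
  272,000 Ft × 29% = 78,880 Ft
  267,300 Ft × 42% = 112,266 Ft
  → 197,386 Ft

Tentative minimum tax:
  Adjusted income: 578,300 Ft + 130,600 Ft + 2,700 Ft = 711,600 Ft
  Exemption: 111,000 Ft − 25% × (711,600 Ft − 646,000 Ft) = 111,000 Ft − 16,400 Ft = 94,600 Ft
  Base: 711,600 Ft − 94,600 Ft = 617,000 Ft
  617,000 Ft × 17% = 104,890 Ft

104,890 Ft ≤ 197,386 Ft, so no add-on is due.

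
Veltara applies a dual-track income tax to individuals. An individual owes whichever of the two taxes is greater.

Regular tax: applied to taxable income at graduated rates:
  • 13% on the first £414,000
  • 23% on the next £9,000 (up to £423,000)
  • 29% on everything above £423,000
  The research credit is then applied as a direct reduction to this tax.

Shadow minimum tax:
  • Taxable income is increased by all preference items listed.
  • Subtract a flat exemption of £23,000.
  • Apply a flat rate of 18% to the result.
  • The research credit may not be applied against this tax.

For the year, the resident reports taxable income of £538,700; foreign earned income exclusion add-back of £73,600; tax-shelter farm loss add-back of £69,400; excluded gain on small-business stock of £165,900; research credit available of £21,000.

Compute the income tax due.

Shadow minimum tax:
  Adjusted income: £538,700 + £73,600 + £69,400 + £165,900 = £847,600
  Less exemption £23,000 → base £824,600
  £824,600 × 18% = £148,428

Regular tax:
  £414,000 × 13% = £53,820
  £9,000 × 23% = £2,070
  £115,700 × 29% = £33,553
  → £89,443
  Less research credit £21,000 → £68,443

£148,428 > £68,443, so the shadow minimum tax is the binding amount.

£148,428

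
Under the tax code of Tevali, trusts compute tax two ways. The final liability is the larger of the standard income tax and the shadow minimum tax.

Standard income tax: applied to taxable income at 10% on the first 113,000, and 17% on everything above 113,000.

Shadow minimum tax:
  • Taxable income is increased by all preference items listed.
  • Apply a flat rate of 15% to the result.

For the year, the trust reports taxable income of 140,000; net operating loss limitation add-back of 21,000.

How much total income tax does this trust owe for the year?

Shadow minimum tax:
  Adjusted income: 140,000 + 21,000 = 161,000
  161,000 × 15% = 24,150

Standard income tax:
  113,000 × 10% = 11,300
  27,000 × 17% = 4,590
  → 15,890

24,150 > 15,890, so the shadow minimum tax is the binding amount.

24,150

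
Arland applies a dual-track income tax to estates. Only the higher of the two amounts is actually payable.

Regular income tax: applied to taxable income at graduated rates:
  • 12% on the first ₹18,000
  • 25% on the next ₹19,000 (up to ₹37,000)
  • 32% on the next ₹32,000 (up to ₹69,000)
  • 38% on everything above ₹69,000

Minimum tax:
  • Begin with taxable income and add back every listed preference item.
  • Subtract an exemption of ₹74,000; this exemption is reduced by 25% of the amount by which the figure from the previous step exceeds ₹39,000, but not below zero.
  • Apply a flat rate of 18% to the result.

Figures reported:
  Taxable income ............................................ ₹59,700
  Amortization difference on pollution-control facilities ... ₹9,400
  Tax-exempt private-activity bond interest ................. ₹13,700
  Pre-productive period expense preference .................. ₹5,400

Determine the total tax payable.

₹14,174

Minimum tax:
  Adjusted income: ₹59,700 + ₹9,400 + ₹13,700 + ₹5,400 = ₹88,200
  Exemption: ₹74,000 − 25% × (₹88,200 − ₹39,000) = ₹74,000 − ₹12,300 = ₹61,700
  Base: ₹88,200 − ₹61,700 = ₹26,500
  ₹26,500 × 18% = ₹4,770

Regular income tax:
  ₹18,000 × 12% = ₹2,160
  ₹19,000 × 25% = ₹4,750
  ₹22,700 × 32% = ₹7,264
  → ₹14,174

₹14,174 > ₹4,770, so the regular income tax governs.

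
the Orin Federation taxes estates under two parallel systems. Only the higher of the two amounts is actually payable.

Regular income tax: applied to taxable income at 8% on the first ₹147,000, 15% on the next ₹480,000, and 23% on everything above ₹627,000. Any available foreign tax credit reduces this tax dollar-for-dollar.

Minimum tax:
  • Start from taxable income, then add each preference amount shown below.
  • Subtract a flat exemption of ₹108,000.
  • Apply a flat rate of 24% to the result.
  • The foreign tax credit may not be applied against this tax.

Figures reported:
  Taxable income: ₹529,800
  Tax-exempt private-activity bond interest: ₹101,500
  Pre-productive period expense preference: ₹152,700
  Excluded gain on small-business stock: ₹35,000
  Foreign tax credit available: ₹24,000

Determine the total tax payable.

Regular income tax:
  ₹147,000 × 8% = ₹11,760
  ₹382,800 × 15% = ₹57,420
  → ₹69,180
  Less foreign tax credit ₹24,000 → ₹45,180

Minimum tax:
  Adjusted income: ₹529,800 + ₹101,500 + ₹152,700 + ₹35,000 = ₹819,000
  Less exemption ₹108,000 → base ₹711,000
  ₹711,000 × 24% = ₹170,640

₹170,640 > ₹45,180, so the minimum tax is the binding amount.

₹170,640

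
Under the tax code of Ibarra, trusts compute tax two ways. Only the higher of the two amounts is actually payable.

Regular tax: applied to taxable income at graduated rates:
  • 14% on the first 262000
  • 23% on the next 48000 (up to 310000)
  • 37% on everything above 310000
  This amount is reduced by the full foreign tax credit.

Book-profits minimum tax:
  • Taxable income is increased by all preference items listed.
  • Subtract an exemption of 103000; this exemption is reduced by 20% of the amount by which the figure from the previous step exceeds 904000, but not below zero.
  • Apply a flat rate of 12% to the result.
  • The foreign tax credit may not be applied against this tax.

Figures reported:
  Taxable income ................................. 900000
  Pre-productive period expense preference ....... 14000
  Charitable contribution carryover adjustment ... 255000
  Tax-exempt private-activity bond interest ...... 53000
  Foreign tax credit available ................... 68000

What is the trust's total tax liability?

198020

Regular tax:
  262000 × 14% = 36680
  48000 × 23% = 11040
  590000 × 37% = 218300
  → 266020
  Less foreign tax credit 68000 → 198020

Book-profits minimum tax:
  Adjusted income: 900000 + 14000 + 255000 + 53000 = 1222000
  Exemption: 103000 − 20% × (1222000 − 904000) = 103000 − 63600 = 39400
  Base: 1222000 − 39400 = 1182600
  1182600 × 12% = 141912

198020 > 141912, so the regular tax governs.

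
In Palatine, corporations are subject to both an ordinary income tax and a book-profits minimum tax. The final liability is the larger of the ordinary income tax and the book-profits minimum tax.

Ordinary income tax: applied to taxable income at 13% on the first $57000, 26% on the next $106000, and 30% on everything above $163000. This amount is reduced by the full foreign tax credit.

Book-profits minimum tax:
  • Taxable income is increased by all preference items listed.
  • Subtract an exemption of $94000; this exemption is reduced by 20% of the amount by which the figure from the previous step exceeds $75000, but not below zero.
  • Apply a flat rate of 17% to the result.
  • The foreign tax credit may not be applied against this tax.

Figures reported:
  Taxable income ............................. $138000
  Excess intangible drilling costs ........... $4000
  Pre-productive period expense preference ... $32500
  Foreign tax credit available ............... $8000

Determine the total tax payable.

Book-profits minimum tax:
  Adjusted income: $138000 + $4000 + $32500 = $174500
  Exemption: $94000 − 20% × ($174500 − $75000) = $94000 − $19900 = $74100
  Base: $174500 − $74100 = $100400
  $100400 × 17% = $17068

Ordinary income tax:
  $57000 × 13% = $7410
  $81000 × 26% = $21060
  → $28470
  Less foreign tax credit $8000 → $20470

$20470 > $17068, so the ordinary income tax governs.

$20470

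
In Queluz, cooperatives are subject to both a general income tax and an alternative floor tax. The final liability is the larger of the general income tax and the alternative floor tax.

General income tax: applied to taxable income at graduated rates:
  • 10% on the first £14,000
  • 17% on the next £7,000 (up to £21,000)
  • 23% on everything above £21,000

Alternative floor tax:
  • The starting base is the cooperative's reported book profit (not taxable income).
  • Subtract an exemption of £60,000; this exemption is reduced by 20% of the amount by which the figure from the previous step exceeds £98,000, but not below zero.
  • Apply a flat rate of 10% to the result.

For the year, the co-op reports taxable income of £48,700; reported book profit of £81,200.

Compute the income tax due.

£8,961

General income tax:
  £14,000 × 10% = £1,400
  £7,000 × 17% = £1,190
  £27,700 × 23% = £6,371
  → £8,961

Alternative floor tax:
  Base (reported book profit): £81,200
  Exemption: £81,200 ≤ £98,000, so full £60,000 applies
  Base: £81,200 − £60,000 = £21,200
  £21,200 × 10% = £2,120

£8,961 > £2,120, so the general income tax governs.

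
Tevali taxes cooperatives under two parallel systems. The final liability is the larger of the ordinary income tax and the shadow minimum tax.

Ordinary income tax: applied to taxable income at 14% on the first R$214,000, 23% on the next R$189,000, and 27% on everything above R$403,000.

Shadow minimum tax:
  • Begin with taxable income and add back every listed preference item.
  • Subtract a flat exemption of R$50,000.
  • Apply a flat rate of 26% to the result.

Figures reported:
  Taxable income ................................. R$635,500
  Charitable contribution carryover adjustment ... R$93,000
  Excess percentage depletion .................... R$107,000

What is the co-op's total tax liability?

R$204,230

Ordinary income tax:
  R$214,000 × 14% = R$29,960
  R$189,000 × 23% = R$43,470
  R$232,500 × 27% = R$62,775
  → R$136,205

Shadow minimum tax:
  Adjusted income: R$635,500 + R$93,000 + R$107,000 = R$835,500
  Less exemption R$50,000 → base R$785,500
  R$785,500 × 26% = R$204,230

R$204,230 > R$136,205, so the shadow minimum tax is the binding amount.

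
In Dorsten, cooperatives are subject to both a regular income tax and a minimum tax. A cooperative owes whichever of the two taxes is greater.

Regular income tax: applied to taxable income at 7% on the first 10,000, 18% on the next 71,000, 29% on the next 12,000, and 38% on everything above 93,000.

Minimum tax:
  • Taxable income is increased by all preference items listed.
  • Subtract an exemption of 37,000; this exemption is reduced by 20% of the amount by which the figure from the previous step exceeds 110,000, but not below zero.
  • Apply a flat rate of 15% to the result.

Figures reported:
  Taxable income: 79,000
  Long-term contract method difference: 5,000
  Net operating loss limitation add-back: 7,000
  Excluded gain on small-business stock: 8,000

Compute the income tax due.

13,120

Regular income tax:
  10,000 × 7% = 700
  69,000 × 18% = 12,420
  → 13,120

Minimum tax:
  Adjusted income: 79,000 + 5,000 + 7,000 + 8,000 = 99,000
  Exemption: 99,000 ≤ 110,000, so full 37,000 applies
  Base: 99,000 − 37,000 = 62,000
  62,000 × 15% = 9,300

13,120 > 9,300, so the regular income tax governs.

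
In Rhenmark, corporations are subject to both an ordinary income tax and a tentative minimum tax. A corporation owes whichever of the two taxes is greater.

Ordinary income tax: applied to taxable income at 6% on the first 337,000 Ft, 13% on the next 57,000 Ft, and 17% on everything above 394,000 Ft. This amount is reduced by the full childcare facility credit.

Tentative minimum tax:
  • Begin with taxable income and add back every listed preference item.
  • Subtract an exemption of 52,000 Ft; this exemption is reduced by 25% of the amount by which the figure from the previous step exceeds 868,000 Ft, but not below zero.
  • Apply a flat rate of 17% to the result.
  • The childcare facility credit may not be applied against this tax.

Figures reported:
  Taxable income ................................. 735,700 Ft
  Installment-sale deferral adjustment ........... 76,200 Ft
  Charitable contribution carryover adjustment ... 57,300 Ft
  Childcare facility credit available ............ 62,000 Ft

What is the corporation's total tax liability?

138,975 Ft

Ordinary income tax:
  337,000 Ft × 6% = 20,220 Ft
  57,000 Ft × 13% = 7,410 Ft
  341,700 Ft × 17% = 58,089 Ft
  → 85,719 Ft
  Less childcare facility credit 62,000 Ft → 23,719 Ft

Tentative minimum tax:
  Adjusted income: 735,700 Ft + 76,200 Ft + 57,300 Ft = 869,200 Ft
  Exemption: 52,000 Ft − 25% × (869,200 Ft − 868,000 Ft) = 52,000 Ft − 300 Ft = 51,700 Ft
  Base: 869,200 Ft − 51,700 Ft = 817,500 Ft
  817,500 Ft × 17% = 138,975 Ft

138,975 Ft > 23,719 Ft, so the tentative minimum tax is the binding amount.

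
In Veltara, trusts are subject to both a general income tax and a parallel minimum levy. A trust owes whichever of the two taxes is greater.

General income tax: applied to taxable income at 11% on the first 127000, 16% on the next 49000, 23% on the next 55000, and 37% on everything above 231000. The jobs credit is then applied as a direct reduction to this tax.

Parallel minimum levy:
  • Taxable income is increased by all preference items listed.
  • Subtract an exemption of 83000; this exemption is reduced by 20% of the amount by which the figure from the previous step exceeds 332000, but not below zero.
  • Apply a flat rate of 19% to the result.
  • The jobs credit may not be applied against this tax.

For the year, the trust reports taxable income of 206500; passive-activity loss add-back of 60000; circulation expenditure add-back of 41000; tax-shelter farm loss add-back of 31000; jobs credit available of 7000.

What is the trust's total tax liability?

48792

General income tax:
  127000 × 11% = 13970
  49000 × 16% = 7840
  30500 × 23% = 7015
  → 28825
  Less jobs credit 7000 → 21825

Parallel minimum levy:
  Adjusted income: 206500 + 60000 + 41000 + 31000 = 338500
  Exemption: 83000 − 20% × (338500 − 332000) = 83000 − 1300 = 81700
  Base: 338500 − 81700 = 256800
  256800 × 19% = 48792

48792 > 21825, so the parallel minimum levy is the binding amount.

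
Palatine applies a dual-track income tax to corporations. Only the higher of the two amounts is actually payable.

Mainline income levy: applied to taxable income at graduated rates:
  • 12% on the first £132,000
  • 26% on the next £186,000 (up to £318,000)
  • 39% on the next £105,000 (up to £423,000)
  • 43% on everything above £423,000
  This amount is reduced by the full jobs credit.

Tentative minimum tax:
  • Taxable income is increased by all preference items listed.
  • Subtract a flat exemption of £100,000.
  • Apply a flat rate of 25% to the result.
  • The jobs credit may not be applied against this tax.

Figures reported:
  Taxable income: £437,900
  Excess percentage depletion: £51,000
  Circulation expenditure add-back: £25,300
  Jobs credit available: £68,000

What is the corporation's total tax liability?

Tentative minimum tax:
  Adjusted income: £437,900 + £51,000 + £25,300 = £514,200
  Less exemption £100,000 → base £414,200
  £414,200 × 25% = £103,550

Mainline income levy:
  £132,000 × 12% = £15,840
  £186,000 × 26% = £48,360
  £105,000 × 39% = £40,950
  £14,900 × 43% = £6,407
  → £111,557
  Less jobs credit £68,000 → £43,557

£103,550 > £43,557, so the tentative minimum tax is the binding amount.

£103,550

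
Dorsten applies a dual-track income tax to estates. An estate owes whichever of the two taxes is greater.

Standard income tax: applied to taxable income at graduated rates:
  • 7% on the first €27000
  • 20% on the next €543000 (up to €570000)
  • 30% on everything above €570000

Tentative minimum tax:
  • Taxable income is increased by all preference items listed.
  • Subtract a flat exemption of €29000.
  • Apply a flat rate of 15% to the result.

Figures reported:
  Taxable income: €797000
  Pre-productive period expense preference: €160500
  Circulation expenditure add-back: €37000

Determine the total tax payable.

€178590

Standard income tax:
  €27000 × 7% = €1890
  €543000 × 20% = €108600
  €227000 × 30% = €68100
  → €178590

Tentative minimum tax:
  Adjusted income: €797000 + €160500 + €37000 = €994500
  Less exemption €29000 → base €965500
  €965500 × 15% = €144825

€178590 > €144825, so the standard income tax governs.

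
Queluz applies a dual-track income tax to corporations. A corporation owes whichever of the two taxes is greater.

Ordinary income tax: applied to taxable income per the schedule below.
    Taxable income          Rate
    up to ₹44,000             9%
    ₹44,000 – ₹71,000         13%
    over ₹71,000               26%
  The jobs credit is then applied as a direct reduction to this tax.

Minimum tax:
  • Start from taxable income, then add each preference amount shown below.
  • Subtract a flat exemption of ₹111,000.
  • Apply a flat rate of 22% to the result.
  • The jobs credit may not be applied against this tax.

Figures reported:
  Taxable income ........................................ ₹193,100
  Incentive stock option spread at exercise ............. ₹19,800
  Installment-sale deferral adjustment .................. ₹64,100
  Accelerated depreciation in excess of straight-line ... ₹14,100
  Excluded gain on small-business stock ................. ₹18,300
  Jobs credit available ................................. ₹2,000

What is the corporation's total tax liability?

₹43,648

Minimum tax:
  Adjusted income: ₹193,100 + ₹19,800 + ₹64,100 + ₹14,100 + ₹18,300 = ₹309,400
  Less exemption ₹111,000 → base ₹198,400
  ₹198,400 × 22% = ₹43,648

Ordinary income tax:
  ₹44,000 × 9% = ₹3,960
  ₹27,000 × 13% = ₹3,510
  ₹122,100 × 26% = ₹31,746
  → ₹39,216
  Less jobs credit ₹2,000 → ₹37,216

₹43,648 > ₹37,216, so the minimum tax is the binding amount.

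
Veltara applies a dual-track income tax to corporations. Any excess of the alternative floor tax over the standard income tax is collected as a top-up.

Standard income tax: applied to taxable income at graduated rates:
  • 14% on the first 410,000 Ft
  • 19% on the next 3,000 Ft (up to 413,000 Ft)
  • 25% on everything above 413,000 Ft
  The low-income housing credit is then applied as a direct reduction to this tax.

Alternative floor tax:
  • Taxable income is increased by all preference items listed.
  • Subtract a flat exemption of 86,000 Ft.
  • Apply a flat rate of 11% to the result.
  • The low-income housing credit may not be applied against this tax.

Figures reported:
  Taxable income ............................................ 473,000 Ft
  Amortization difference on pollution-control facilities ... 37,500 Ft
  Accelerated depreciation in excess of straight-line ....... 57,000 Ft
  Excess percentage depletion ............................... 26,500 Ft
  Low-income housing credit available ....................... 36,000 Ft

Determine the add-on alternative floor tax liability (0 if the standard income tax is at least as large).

18,910 Ft

Alternative floor tax:
  Adjusted income: 473,000 Ft + 37,500 Ft + 57,000 Ft + 26,500 Ft = 594,000 Ft
  Less exemption 86,000 Ft → base 508,000 Ft
  508,000 Ft × 11% = 55,880 Ft

Standard income tax:
  410,000 Ft × 14% = 57,400 Ft
  3,000 Ft × 19% = 570 Ft
  60,000 Ft × 25% = 15,000 Ft
  → 72,970 Ft
  Less low-income housing credit 36,000 Ft → 36,970 Ft

Excess of alternative floor tax over standard income tax: 55,880 Ft − 36,970 Ft = 18,910 Ft.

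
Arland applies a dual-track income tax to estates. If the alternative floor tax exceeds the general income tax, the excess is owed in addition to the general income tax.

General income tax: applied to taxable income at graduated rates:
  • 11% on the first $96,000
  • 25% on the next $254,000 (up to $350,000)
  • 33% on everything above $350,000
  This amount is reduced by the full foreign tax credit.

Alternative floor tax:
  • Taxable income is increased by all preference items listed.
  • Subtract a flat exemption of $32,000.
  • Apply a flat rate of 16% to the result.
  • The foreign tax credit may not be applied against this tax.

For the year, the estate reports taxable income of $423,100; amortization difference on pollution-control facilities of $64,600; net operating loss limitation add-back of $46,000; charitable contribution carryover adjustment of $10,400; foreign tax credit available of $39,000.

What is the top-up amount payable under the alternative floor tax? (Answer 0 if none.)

$22,753

Alternative floor tax:
  Adjusted income: $423,100 + $64,600 + $46,000 + $10,400 = $544,100
  Less exemption $32,000 → base $512,100
  $512,100 × 16% = $81,936

General income tax:
  $96,000 × 11% = $10,560
  $254,000 × 25% = $63,500
  $73,100 × 33% = $24,123
  → $98,183
  Less foreign tax credit $39,000 → $59,183

Excess of alternative floor tax over general income tax: $81,936 − $59,183 = $22,753.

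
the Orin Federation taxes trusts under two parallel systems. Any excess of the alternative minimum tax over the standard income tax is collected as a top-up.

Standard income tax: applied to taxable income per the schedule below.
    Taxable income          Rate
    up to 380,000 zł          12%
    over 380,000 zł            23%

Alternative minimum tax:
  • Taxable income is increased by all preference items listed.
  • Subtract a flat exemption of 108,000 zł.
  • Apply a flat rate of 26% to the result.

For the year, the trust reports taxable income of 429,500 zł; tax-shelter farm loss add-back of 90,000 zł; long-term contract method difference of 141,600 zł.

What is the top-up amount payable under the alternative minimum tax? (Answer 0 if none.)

Standard income tax:
  380,000 zł × 12% = 45,600 zł
  49,500 zł × 23% = 11,385 zł
  → 56,985 zł

Alternative minimum tax:
  Adjusted income: 429,500 zł + 90,000 zł + 141,600 zł = 661,100 zł
  Less exemption 108,000 zł → base 553,100 zł
  553,100 zł × 26% = 143,806 zł

Excess of alternative minimum tax over standard income tax: 143,806 zł − 56,985 zł = 86,821 zł.

86,821 zł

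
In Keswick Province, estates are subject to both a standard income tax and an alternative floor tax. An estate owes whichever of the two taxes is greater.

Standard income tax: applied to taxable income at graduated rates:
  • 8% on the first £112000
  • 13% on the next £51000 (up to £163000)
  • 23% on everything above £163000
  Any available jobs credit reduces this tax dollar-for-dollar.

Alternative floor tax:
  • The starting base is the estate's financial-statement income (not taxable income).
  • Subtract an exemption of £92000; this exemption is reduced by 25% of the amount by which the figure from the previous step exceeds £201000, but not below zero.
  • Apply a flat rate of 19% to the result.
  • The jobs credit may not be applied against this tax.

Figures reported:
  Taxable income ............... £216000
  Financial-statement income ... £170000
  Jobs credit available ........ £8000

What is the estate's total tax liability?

Standard income tax:
  £112000 × 8% = £8960
  £51000 × 13% = £6630
  £53000 × 23% = £12190
  → £27780
  Less jobs credit £8000 → £19780

Alternative floor tax:
  Base (financial-statement income): £170000
  Exemption: £170000 ≤ £201000, so full £92000 applies
  Base: £170000 − £92000 = £78000
  £78000 × 19% = £14820

£19780 > £14820, so the standard income tax governs.

£19780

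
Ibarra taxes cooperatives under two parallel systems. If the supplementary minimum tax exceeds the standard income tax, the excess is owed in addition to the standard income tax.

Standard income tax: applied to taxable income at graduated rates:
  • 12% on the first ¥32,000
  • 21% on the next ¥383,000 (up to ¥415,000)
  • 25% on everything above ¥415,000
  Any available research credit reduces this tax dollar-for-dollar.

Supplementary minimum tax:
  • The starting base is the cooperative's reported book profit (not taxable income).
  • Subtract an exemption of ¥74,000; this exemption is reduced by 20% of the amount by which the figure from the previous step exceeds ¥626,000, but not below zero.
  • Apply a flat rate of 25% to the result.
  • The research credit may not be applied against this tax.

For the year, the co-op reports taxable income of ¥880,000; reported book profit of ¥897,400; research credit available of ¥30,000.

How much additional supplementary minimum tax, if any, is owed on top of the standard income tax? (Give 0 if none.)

Standard income tax:
  ¥32,000 × 12% = ¥3,840
  ¥383,000 × 21% = ¥80,430
  ¥465,000 × 25% = ¥116,250
  → ¥200,520
  Less research credit ¥30,000 → ¥170,520

Supplementary minimum tax:
  Base (reported book profit): ¥897,400
  Exemption: ¥74,000 − 20% × (¥897,400 − ¥626,000) = ¥74,000 − ¥54,280 = ¥19,720
  Base: ¥897,400 − ¥19,720 = ¥877,680
  ¥877,680 × 25% = ¥219,420

Excess of supplementary minimum tax over standard income tax: ¥219,420 − ¥170,520 = ¥48,900.

¥48,900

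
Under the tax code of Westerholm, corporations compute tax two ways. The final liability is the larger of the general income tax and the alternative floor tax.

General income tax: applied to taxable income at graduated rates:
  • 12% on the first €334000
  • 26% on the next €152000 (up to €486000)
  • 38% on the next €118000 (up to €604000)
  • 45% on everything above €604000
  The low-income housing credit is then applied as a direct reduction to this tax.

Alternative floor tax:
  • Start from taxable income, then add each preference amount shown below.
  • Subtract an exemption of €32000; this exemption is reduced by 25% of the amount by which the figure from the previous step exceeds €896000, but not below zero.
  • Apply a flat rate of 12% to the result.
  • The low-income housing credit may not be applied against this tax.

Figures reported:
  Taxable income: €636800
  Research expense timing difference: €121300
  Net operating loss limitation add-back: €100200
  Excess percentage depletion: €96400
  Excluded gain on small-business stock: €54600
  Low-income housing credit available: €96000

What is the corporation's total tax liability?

General income tax:
  €334000 × 12% = €40080
  €152000 × 26% = €39520
  €118000 × 38% = €44840
  €32800 × 45% = €14760
  → €139200
  Less low-income housing credit €96000 → €43200

Alternative floor tax:
  Adjusted income: €636800 + €121300 + €100200 + €96400 + €54600 = €1009300
  Exemption: €32000 − 25% × (€1009300 − €896000) = €32000 − €28325 = €3675
  Base: €1009300 − €3675 = €1005625
  €1005625 × 12% = €120675

€120675 > €43200, so the alternative floor tax is the binding amount.

€120675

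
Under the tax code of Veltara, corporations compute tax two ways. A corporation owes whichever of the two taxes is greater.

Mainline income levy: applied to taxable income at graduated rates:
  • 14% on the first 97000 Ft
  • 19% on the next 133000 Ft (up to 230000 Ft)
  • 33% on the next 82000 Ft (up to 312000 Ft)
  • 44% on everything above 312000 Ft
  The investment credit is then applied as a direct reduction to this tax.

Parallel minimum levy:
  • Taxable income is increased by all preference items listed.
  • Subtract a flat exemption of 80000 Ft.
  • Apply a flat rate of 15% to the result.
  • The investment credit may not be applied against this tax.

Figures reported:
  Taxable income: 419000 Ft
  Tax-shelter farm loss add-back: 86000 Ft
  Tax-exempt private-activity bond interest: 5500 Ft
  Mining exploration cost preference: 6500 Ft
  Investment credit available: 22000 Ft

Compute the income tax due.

Mainline income levy:
  97000 Ft × 14% = 13580 Ft
  133000 Ft × 19% = 25270 Ft
  82000 Ft × 33% = 27060 Ft
  107000 Ft × 44% = 47080 Ft
  → 112990 Ft
  Less investment credit 22000 Ft → 90990 Ft

Parallel minimum levy:
  Adjusted income: 419000 Ft + 86000 Ft + 5500 Ft + 6500 Ft = 517000 Ft
  Less exemption 80000 Ft → base 437000 Ft
  437000 Ft × 15% = 65550 Ft

90990 Ft > 65550 Ft, so the mainline income levy governs.

90990 Ft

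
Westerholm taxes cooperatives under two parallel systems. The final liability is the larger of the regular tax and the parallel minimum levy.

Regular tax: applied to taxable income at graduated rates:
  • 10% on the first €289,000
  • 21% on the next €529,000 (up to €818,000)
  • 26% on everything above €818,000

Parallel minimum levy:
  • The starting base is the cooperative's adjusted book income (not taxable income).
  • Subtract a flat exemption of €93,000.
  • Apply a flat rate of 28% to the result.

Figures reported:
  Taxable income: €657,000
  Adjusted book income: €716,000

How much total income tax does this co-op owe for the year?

€174,440

Parallel minimum levy:
  Base (adjusted book income): €716,000
  Less exemption €93,000 → base €623,000
  €623,000 × 28% = €174,440

Regular tax:
  €289,000 × 10% = €28,900
  €368,000 × 21% = €77,280
  → €106,180

€174,440 > €106,180, so the parallel minimum levy is the binding amount.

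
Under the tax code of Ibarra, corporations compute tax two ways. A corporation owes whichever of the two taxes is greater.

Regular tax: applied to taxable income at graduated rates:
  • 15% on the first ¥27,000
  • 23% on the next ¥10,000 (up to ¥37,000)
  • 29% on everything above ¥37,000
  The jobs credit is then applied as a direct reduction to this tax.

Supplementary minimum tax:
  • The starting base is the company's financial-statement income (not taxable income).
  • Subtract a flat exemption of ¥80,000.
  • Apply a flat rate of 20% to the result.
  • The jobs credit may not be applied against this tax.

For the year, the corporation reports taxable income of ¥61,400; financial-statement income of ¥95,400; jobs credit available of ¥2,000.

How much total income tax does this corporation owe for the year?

¥11,426

Regular tax:
  ¥27,000 × 15% = ¥4,050
  ¥10,000 × 23% = ¥2,300
  ¥24,400 × 29% = ¥7,076
  → ¥13,426
  Less jobs credit ¥2,000 → ¥11,426

Supplementary minimum tax:
  Base (financial-statement income): ¥95,400
  Less exemption ¥80,000 → base ¥15,400
  ¥15,400 × 20% = ¥3,080

¥11,426 > ¥3,080, so the regular tax governs.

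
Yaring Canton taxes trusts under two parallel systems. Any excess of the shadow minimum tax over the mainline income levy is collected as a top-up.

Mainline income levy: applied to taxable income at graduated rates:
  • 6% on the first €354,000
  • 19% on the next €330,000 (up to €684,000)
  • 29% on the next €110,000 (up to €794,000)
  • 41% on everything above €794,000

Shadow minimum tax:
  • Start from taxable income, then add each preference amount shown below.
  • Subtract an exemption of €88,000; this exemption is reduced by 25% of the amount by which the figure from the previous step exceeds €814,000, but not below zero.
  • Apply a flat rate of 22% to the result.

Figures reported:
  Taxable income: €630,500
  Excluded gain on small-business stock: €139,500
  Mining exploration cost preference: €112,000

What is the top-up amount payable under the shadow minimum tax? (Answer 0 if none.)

€104,645

Shadow minimum tax:
  Adjusted income: €630,500 + €139,500 + €112,000 = €882,000
  Exemption: €88,000 − 25% × (€882,000 − €814,000) = €88,000 − €17,000 = €71,000
  Base: €882,000 − €71,000 = €811,000
  €811,000 × 22% = €178,420

Mainline income levy:
  €354,000 × 6% = €21,240
  €276,500 × 19% = €52,535
  → €73,775

Excess of shadow minimum tax over mainline income levy: €178,420 − €73,775 = €104,645.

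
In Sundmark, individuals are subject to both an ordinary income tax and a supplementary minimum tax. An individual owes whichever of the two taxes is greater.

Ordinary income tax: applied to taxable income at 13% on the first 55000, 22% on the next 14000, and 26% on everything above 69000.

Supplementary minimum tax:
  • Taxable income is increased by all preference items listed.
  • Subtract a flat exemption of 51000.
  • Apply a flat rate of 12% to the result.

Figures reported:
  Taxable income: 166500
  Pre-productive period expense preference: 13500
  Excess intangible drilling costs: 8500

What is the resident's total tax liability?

Ordinary income tax:
  55000 × 13% = 7150
  14000 × 22% = 3080
  97500 × 26% = 25350
  → 35580

Supplementary minimum tax:
  Adjusted income: 166500 + 13500 + 8500 = 188500
  Less exemption 51000 → base 137500
  137500 × 12% = 16500

35580 > 16500, so the ordinary income tax governs.

35580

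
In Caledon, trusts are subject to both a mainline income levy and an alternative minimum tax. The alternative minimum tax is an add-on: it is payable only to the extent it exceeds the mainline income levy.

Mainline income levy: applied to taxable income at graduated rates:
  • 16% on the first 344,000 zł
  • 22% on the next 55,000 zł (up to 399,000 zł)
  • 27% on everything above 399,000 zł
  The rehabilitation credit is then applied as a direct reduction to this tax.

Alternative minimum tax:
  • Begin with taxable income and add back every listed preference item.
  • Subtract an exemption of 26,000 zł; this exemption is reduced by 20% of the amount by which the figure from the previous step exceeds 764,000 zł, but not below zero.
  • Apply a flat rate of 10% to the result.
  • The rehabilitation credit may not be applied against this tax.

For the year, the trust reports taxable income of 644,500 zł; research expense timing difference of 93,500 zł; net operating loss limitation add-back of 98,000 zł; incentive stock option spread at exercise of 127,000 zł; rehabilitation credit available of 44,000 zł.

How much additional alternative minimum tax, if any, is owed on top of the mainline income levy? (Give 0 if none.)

6,875 zł

Alternative minimum tax:
  Adjusted income: 644,500 zł + 93,500 zł + 98,000 zł + 127,000 zł = 963,000 zł
  Exemption: 20% × (963,000 zł − 764,000 zł) = 39,800 zł ≥ 26,000 zł, so the exemption is fully phased out
  Base: 963,000 zł − 0 zł = 963,000 zł
  963,000 zł × 10% = 96,300 zł

Mainline income levy:
  344,000 zł × 16% = 55,040 zł
  55,000 zł × 22% = 12,100 zł
  245,500 zł × 27% = 66,285 zł
  → 133,425 zł
  Less rehabilitation credit 44,000 zł → 89,425 zł

Excess of alternative minimum tax over mainline income levy: 96,300 zł − 89,425 zł = 6,875 zł.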